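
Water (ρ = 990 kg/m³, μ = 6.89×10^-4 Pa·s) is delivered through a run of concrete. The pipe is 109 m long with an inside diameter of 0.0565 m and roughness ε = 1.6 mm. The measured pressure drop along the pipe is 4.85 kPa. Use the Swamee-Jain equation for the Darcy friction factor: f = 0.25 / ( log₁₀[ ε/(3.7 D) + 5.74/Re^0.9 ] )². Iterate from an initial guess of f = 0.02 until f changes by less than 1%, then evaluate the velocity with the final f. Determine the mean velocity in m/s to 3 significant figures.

Rearranging Darcy-Weisbach: V = √(2·ΔP·D/(f·L·ρ)). With ε/D = 0.0016/0.0565 = 0.0283, iterate starting from f = 0.02:
  f = 0.02 → V = √(2·4850·0.0565/(0.02·109·990)) = 0.5039 m/s; Re = ρVD/μ = 4.091e+04; f → 0.05703
  f = 0.05703 → V = 0.2984 m/s; Re = 2.423e+04; f → 0.05774
  f = 0.05774 → V = 0.2966 m/s; Re = 2.408e+04; f → 0.05776
Converged (Δf/f < 1%). With the final f = 0.05776: V = √(2·4850·0.0565/(0.05776·109·990)) = 0.2965 m/s.

V ≈ 0.297 m/s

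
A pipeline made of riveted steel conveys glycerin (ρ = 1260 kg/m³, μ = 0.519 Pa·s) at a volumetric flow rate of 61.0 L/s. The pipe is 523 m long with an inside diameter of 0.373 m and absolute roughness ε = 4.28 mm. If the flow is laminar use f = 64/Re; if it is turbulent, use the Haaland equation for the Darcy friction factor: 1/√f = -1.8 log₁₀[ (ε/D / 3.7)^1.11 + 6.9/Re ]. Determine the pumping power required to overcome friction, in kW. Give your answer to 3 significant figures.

P ≈ 2.13 kW

Q = 61.0 L/s = 61.0/1000 = 0.061 m³/s.
Cross-sectional area A = πD²/4 = π(0.373)²/4 = 0.1093 m²; mean velocity V = Q/A = 0.061/0.1093 = 0.5582 m/s.
Reynolds number Re = ρVD/μ = 1260 · 0.5582 · 0.373 / 0.519 = 505.5.
Re < 2300 → laminar flow, so f = 64/Re = 64/505.5 = 0.1266 (the turbulent correlation is not needed).
Darcy-Weisbach: ΔP = f(L/D)(ρV²/2) = 0.1266·(523/0.373)·(1260·0.5582²/2) = 0.1266·1402·196.3 = 3.485e+04 Pa.
Pumping power P = QΔP = 0.061·3.485e+04 = 2126 W = 2.13 kW.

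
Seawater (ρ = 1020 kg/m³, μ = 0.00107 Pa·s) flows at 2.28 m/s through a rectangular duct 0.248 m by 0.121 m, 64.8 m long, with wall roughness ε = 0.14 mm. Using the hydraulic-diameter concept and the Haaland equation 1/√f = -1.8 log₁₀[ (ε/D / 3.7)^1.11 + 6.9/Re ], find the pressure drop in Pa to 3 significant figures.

Hydraulic diameter D_h = 4A/P = 4·(0.248·0.121)/(2·(0.248+0.121)) = 0.12/0.738 = 0.1626 m.
Re = ρVD_h/μ = 1020·2.28·0.1626/0.00107 = 3.535e+05.
ε/D_h = 0.00014/0.1626 = 0.000861; Haaland gives 1/√f = -1.8 log₁₀[9.27e-05+1.95e-05] = 7.11, so f = 0.01978.
ΔP = f(L/D_h)(ρV²/2) = 0.01978·64.8/0.1626·2651 = 2.089e+04 Pa.

ΔP ≈ 20900 Pa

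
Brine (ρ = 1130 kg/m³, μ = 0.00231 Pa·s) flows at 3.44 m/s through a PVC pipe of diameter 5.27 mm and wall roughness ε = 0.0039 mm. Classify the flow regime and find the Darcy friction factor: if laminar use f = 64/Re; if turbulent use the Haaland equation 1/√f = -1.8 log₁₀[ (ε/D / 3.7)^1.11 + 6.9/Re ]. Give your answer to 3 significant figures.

f ≈ 0.0328

Re = ρVD/μ = 1130·3.44·0.00527/0.00231 = 8868.
Re > 4000 → turbulent. ε/D = 3.9e-06/0.00527 = 0.00074; Haaland: 1/√f = -1.8 log₁₀[7.84e-05 + 0.000778] = 5.521, so f = 0.03281.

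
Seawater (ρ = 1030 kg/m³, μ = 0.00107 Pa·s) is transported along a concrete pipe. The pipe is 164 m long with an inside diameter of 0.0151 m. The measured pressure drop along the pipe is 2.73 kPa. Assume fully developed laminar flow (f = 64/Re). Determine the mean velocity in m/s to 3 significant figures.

V ≈ 0.111 m/s

For laminar flow, f = 64/Re with Re = ρVD/μ, so Darcy-Weisbach reduces to ΔP = 32μLV/D². Solving for V: V = ΔP·D²/(32μL) = 2730·(0.0151)²/(32·0.00107·164) = 0.1109 m/s.
Check: Re = ρVD/μ = 1030·0.1109·0.0151/0.00107 = 1611 < 2300, so the laminar assumption holds.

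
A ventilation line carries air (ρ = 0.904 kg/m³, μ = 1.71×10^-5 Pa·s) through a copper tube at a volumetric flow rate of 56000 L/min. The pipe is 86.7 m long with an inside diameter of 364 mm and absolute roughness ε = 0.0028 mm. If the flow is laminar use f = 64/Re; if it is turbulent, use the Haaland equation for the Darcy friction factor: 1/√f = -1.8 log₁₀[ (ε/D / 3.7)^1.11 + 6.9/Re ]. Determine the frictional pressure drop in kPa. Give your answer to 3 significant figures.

ΔP ≈ 0.139 kPa

Q = 56000 L/min = 56000/60000 = 0.9333 m³/s.
Cross-sectional area A = πD²/4 = π(0.364)²/4 = 0.1041 m²; mean velocity V = Q/A = 0.9333/0.1041 = 8.969 m/s.
Reynolds number Re = ρVD/μ = 0.904 · 8.969 · 0.364 / 1.71e-05 = 1.726e+05.
Re > 4000 → turbulent. Relative roughness ε/D = 2.8e-06/0.364 = 7.69e-06. Haaland: 1/√f = -1.8 log₁₀[(7.69e-06/3.7)^1.11 + 6.9/1.726e+05] = -1.8 log₁₀[4.93e-07 + 4e-05] = 7.907, so f = 0.01599.
Darcy-Weisbach: ΔP = f(L/D)(ρV²/2) = 0.01599·(86.7/0.364)·(0.904·8.969²/2) = 0.01599·238.2·36.36 = 138.5 Pa.
ΔP = 138.5 Pa = 0.139 kPa.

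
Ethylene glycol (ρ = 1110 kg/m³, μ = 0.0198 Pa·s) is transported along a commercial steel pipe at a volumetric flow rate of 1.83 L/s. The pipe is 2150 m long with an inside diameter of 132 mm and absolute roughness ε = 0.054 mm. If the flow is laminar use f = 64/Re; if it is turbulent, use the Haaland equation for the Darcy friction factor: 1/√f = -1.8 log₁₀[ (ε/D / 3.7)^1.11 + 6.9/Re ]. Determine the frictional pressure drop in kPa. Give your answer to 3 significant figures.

ΔP ≈ 10.5 kPa

Q = 1.83 L/s = 1.83/1000 = 0.00183 m³/s.
Cross-sectional area A = πD²/4 = π(0.132)²/4 = 0.01368 m²; mean velocity V = Q/A = 0.00183/0.01368 = 0.1337 m/s.
Reynolds number Re = ρVD/μ = 1110 · 0.1337 · 0.132 / 0.0198 = 989.6.
Re < 2300 → laminar flow, so f = 64/Re = 64/989.6 = 0.06467 (the turbulent correlation is not needed).
Darcy-Weisbach: ΔP = f(L/D)(ρV²/2) = 0.06467·(2150/0.132)·(1110·0.1337²/2) = 0.06467·1.629e+04·9.925 = 1.045e+04 Pa.
ΔP = 1.045e+04 Pa = 10.5 kPa.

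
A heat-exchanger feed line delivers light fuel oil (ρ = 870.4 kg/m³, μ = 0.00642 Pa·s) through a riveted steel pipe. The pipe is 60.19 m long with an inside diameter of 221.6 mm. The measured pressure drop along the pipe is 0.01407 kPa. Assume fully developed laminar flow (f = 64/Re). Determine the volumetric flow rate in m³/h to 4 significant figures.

Q ≈ 7.758 m³/h

For laminar flow, f = 64/Re with Re = ρVD/μ, so Darcy-Weisbach reduces to ΔP = 32μLV/D². Solving for V: V = ΔP·D²/(32μL) = 14.07·(0.2216)²/(32·0.00642·60.19) = 0.05588 m/s.
Check: Re = ρVD/μ = 870.4·0.05588·0.2216/0.00642 = 1679 < 2300, so the laminar assumption holds.
Q = V·A = 0.05588·(π/4·0.2216²) = 0.002155 m³/s = 7.758 m³/h.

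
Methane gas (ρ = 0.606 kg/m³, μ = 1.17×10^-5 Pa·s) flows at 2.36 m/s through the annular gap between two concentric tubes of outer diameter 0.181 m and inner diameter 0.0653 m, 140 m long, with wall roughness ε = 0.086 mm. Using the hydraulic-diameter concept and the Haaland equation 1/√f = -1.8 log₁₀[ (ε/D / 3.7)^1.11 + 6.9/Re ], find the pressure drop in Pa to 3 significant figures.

ΔP ≈ 59.8 Pa

Hydraulic diameter D_h = 4A/P = D_o - D_i = 0.181 - 0.0653 = 0.1157 m.
Re = ρVD_h/μ = 0.606·2.36·0.1157/1.17e-05 = 1.414e+04.
ε/D_h = 8.6e-05/0.1157 = 0.000743; Haaland gives 1/√f = -1.8 log₁₀[7.88e-05+0.000488] = 5.844, so f = 0.02928.
ΔP = f(L/D_h)(ρV²/2) = 0.02928·140/0.1157·1.688 = 59.79 Pa.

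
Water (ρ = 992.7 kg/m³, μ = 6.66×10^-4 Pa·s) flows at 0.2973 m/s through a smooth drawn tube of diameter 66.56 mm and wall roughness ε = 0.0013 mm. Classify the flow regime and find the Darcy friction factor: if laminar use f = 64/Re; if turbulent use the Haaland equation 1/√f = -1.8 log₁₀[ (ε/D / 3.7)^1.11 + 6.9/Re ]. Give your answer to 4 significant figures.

f ≈ 0.02344

Re = ρVD/μ = 992.7·0.2973·0.06656/0.000666 = 2.95e+04.
Re > 4000 → turbulent. ε/D = 1.3e-06/0.06656 = 1.95e-05; Haaland: 1/√f = -1.8 log₁₀[1.39e-06 + 0.000234] = 6.531, so f = 0.02344.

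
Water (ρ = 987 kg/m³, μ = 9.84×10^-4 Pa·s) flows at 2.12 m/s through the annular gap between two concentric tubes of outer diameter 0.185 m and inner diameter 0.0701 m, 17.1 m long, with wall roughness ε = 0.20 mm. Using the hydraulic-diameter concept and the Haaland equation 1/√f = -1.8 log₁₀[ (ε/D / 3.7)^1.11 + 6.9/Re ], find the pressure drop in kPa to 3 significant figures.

Hydraulic diameter D_h = 4A/P = D_o - D_i = 0.185 - 0.0701 = 0.1149 m.
Re = ρVD_h/μ = 987·2.12·0.1149/0.000984 = 2.443e+05.
ε/D_h = 0.0002/0.1149 = 0.00174; Haaland gives 1/√f = -1.8 log₁₀[0.000203+2.82e-05] = 6.546, so f = 0.02334.
ΔP = f(L/D_h)(ρV²/2) = 0.02334·17.1/0.1149·2218 = 7703 Pa.
ΔP = 7.70 kPa.

ΔP ≈ 7.70 kPa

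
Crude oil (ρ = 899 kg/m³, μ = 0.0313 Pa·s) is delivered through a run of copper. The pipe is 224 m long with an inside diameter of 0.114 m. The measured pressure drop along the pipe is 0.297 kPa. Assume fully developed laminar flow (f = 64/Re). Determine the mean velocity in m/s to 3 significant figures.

V ≈ 0.0172 m/s

For laminar flow, f = 64/Re with Re = ρVD/μ, so Darcy-Weisbach reduces to ΔP = 32μLV/D². Solving for V: V = ΔP·D²/(32μL) = 297·(0.114)²/(32·0.0313·224) = 0.0172 m/s.
Check: Re = ρVD/μ = 899·0.0172·0.114/0.0313 = 56.33 < 2300, so the laminar assumption holds.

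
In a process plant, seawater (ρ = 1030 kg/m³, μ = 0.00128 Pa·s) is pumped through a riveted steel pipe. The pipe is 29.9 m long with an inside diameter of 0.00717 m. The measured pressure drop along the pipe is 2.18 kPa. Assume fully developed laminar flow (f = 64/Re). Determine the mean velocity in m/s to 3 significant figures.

For laminar flow, f = 64/Re with Re = ρVD/μ, so Darcy-Weisbach reduces to ΔP = 32μLV/D². Solving for V: V = ΔP·D²/(32μL) = 2180·(0.00717)²/(32·0.00128·29.9) = 0.09151 m/s.
Check: Re = ρVD/μ = 1030·0.09151·0.00717/0.00128 = 528 < 2300, so the laminar assumption holds.

V ≈ 0.0915 m/s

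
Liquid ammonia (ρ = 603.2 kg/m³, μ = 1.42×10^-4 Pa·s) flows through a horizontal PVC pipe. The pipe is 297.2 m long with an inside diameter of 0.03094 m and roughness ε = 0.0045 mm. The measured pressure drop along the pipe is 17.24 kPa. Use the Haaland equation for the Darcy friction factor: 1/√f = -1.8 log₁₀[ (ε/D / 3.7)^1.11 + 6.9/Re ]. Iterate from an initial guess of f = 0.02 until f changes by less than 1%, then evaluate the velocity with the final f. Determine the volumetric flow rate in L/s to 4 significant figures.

Q ≈ 0.4140 L/s

Rearranging Darcy-Weisbach: V = √(2·ΔP·D/(f·L·ρ)). With ε/D = 4.5e-06/0.03094 = 0.000145, iterate starting from f = 0.02:
  f = 0.02 → V = √(2·1.724e+04·0.03094/(0.02·297.2·603.2)) = 0.5455 m/s; Re = ρVD/μ = 7.169e+04; f → 0.01966
  f = 0.01966 → V = 0.5502 m/s; Re = 7.231e+04; f → 0.01963
Converged (Δf/f < 1%). With the final f = 0.01963: V = √(2·1.724e+04·0.03094/(0.01963·297.2·603.2)) = 0.5506 m/s.
Q = V·A = 0.5506·(π/4·0.03094²) = 0.000414 m³/s = 0.4140 L/s.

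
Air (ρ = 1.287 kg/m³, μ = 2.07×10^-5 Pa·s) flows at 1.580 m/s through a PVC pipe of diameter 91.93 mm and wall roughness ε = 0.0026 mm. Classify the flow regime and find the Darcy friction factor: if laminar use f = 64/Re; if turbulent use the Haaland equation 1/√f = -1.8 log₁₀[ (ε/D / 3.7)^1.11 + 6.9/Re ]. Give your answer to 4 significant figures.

f ≈ 0.03179

Re = ρVD/μ = 1.287·1.58·0.09193/2.07e-05 = 9031.
Re > 4000 → turbulent. ε/D = 2.6e-06/0.09193 = 2.83e-05; Haaland: 1/√f = -1.8 log₁₀[2.09e-06 + 0.000764] = 5.608, so f = 0.03179.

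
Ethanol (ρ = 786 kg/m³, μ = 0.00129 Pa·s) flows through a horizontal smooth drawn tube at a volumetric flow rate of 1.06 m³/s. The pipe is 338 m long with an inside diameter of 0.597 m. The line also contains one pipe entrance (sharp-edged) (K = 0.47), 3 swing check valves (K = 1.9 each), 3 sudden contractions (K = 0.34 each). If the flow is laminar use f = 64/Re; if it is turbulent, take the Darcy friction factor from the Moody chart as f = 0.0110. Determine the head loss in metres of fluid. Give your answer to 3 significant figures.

h_f ≈ 9.81 m

Cross-sectional area A = πD²/4 = π(0.597)²/4 = 0.2799 m²; mean velocity V = Q/A = 1.06/0.2799 = 3.787 m/s.
Reynolds number Re = ρVD/μ = 786 · 3.787 · 0.597 / 0.00129 = 1.377e+06.
Re > 4000 → turbulent; use the Moody-chart value f = 0.0110.
Total minor-loss coefficient ΣK = 1·0.47 + 3·1.9 + 3·0.34 = 7.19.
ΔP = [f·L/D + ΣK]·(ρV²/2) = [0.011·338/0.597 + 7.19]·(786·3.787²/2) = [6.228 + 7.19]·5635 = 7.562e+04 Pa.
Head loss h_f = ΔP/(ρg) = 7.562e+04/(786·9.81) = 9.81 m.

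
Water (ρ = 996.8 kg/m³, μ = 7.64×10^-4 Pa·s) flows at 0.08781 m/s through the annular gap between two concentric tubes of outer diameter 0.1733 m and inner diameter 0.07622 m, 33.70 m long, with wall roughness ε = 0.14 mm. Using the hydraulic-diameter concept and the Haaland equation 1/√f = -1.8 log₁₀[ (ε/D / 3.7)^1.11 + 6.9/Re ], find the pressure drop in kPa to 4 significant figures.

ΔP ≈ 0.04270 kPa

Hydraulic diameter D_h = 4A/P = D_o - D_i = 0.1733 - 0.07622 = 0.09708 m.
Re = ρVD_h/μ = 996.8·0.08781·0.09708/0.000764 = 1.112e+04.
ε/D_h = 0.00014/0.09708 = 0.00144; Haaland gives 1/√f = -1.8 log₁₀[0.000164+0.00062] = 5.589, so f = 0.03201.
ΔP = f(L/D_h)(ρV²/2) = 0.03201·33.7/0.09708·3.843 = 42.7 Pa.
ΔP = 0.04270 kPa.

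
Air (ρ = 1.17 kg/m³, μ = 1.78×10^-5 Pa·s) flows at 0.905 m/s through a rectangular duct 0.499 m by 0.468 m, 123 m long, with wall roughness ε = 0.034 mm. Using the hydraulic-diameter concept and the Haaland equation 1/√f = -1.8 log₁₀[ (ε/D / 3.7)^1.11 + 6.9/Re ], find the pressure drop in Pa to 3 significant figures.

Hydraulic diameter D_h = 4A/P = 4·(0.499·0.468)/(2·(0.499+0.468)) = 0.9341/1.934 = 0.483 m.
Re = ρVD_h/μ = 1.17·0.905·0.483/1.78e-05 = 2.873e+04.
ε/D_h = 3.4e-05/0.483 = 7.04e-05; Haaland gives 1/√f = -1.8 log₁₀[5.76e-06+0.00024] = 6.497, so f = 0.02369.
ΔP = f(L/D_h)(ρV²/2) = 0.02369·123/0.483·0.4791 = 2.891 Pa.

ΔP ≈ 2.89 Pa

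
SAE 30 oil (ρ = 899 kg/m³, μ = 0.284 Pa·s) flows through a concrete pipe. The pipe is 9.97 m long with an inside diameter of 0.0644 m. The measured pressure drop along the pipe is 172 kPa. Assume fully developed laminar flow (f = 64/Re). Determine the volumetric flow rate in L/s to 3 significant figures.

Q ≈ 25.6 L/s

For laminar flow, f = 64/Re with Re = ρVD/μ, so Darcy-Weisbach reduces to ΔP = 32μLV/D². Solving for V: V = ΔP·D²/(32μL) = 1.72e+05·(0.0644)²/(32·0.284·9.97) = 7.873 m/s.
Check: Re = ρVD/μ = 899·7.873·0.0644/0.284 = 1605 < 2300, so the laminar assumption holds.
Q = V·A = 7.873·(π/4·0.0644²) = 0.02564 m³/s = 25.6 L/s.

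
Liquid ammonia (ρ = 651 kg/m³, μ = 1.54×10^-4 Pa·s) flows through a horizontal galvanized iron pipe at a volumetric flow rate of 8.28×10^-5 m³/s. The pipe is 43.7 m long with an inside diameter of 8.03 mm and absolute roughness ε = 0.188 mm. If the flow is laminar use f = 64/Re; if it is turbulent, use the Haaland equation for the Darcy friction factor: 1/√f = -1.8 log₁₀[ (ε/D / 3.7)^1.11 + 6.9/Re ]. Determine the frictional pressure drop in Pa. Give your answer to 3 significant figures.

Cross-sectional area A = πD²/4 = π(0.00803)²/4 = 5.064e-05 m²; mean velocity V = Q/A = 8.28e-05/5.064e-05 = 1.635 m/s.
Reynolds number Re = ρVD/μ = 651 · 1.635 · 0.00803 / 0.000154 = 5.55e+04.
Re > 4000 → turbulent. Relative roughness ε/D = 0.000188/0.00803 = 0.0234. Haaland: 1/√f = -1.8 log₁₀[(0.0234/3.7)^1.11 + 6.9/5.55e+04] = -1.8 log₁₀[0.00363 + 0.000124] = 4.367, so f = 0.05244.
Darcy-Weisbach: ΔP = f(L/D)(ρV²/2) = 0.05244·(43.7/0.00803)·(651·1.635²/2) = 0.05244·5442·870.1 = 2.483e+05 Pa.

ΔP ≈ 248000 Pa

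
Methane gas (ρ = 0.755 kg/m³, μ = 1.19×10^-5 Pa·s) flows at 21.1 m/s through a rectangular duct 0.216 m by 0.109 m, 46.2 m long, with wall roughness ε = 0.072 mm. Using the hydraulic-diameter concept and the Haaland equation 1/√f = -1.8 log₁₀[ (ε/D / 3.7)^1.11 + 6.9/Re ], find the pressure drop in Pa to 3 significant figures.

ΔP ≈ 1000 Pa

Hydraulic diameter D_h = 4A/P = 4·(0.216·0.109)/(2·(0.216+0.109)) = 0.09418/0.65 = 0.1449 m.
Re = ρVD_h/μ = 0.755·21.1·0.1449/1.19e-05 = 1.94e+05.
ε/D_h = 7.2e-05/0.1449 = 0.000497; Haaland gives 1/√f = -1.8 log₁₀[5.04e-05+3.56e-05] = 7.318, so f = 0.01867.
ΔP = f(L/D_h)(ρV²/2) = 0.01867·46.2/0.1449·168.1 = 1001 Pa.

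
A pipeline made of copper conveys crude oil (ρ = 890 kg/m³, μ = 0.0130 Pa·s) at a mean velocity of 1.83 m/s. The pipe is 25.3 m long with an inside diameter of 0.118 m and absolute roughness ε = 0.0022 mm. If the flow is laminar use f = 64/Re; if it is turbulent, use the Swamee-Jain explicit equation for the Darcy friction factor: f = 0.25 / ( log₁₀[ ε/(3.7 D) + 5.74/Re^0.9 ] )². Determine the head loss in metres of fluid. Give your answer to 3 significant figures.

Reynolds number Re = ρVD/μ = 890 · 1.83 · 0.118 / 0.013 = 1.478e+04.
Re > 4000 → turbulent. Relative roughness ε/D = 2.2e-06/0.118 = 1.86e-05. Swamee-Jain: f = 0.25/(log₁₀[1.86e-05/3.7 + 5.74/1.478e+04^0.9])² = 0.25/(log₁₀[5.04e-06 + 0.00101])² = 0.25/(-2.992)² = 0.02793.
Darcy-Weisbach: ΔP = f(L/D)(ρV²/2) = 0.02793·(25.3/0.118)·(890·1.83²/2) = 0.02793·214.4·1490 = 8925 Pa.
Head loss h_f = ΔP/(ρg) = 8925/(890·9.81) = 1.02 m.

h_f ≈ 1.02 m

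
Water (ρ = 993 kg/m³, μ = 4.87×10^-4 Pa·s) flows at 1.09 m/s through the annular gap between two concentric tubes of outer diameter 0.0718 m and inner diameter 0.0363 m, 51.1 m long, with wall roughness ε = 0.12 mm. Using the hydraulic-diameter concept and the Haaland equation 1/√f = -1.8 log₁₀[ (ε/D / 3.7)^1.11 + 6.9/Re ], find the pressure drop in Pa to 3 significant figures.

ΔP ≈ 24200 Pa

Hydraulic diameter D_h = 4A/P = D_o - D_i = 0.0718 - 0.0363 = 0.0355 m.
Re = ρVD_h/μ = 993·1.09·0.0355/0.000487 = 7.89e+04.
ε/D_h = 0.00012/0.0355 = 0.00338; Haaland gives 1/√f = -1.8 log₁₀[0.000423+8.75e-05] = 5.926, so f = 0.02848.
ΔP = f(L/D_h)(ρV²/2) = 0.02848·51.1/0.0355·589.9 = 2.418e+04 Pa.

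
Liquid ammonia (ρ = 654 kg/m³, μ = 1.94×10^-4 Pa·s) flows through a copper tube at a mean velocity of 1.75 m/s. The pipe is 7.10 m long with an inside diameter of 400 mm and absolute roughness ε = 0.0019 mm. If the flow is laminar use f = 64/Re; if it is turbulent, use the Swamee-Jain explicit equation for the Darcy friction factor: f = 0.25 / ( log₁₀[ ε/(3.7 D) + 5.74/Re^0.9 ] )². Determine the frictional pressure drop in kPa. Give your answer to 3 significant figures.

Reynolds number Re = ρVD/μ = 654 · 1.75 · 0.4 / 0.000194 = 2.36e+06.
Re > 4000 → turbulent. Relative roughness ε/D = 1.9e-06/0.4 = 4.75e-06. Swamee-Jain: f = 0.25/(log₁₀[4.75e-06/3.7 + 5.74/2.36e+06^0.9])² = 0.25/(log₁₀[1.28e-06 + 1.06e-05])² = 0.25/(-4.927)² = 0.0103.
Darcy-Weisbach: ΔP = f(L/D)(ρV²/2) = 0.0103·(7.1/0.4)·(654·1.75²/2) = 0.0103·17.75·1001 = 183.1 Pa.
ΔP = 183.1 Pa = 0.183 kPa.

ΔP ≈ 0.183 kPa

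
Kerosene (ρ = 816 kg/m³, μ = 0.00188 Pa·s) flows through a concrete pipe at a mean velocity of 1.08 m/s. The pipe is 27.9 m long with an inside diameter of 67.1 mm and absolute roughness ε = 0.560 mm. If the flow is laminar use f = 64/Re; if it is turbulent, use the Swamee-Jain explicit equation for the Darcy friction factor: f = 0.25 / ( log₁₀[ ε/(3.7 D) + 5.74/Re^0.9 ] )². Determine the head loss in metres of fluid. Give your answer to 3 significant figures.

h_f ≈ 0.945 m

Reynolds number Re = ρVD/μ = 816 · 1.08 · 0.0671 / 0.00188 = 3.145e+04.
Re > 4000 → turbulent. Relative roughness ε/D = 0.00056/0.0671 = 0.00835. Swamee-Jain: f = 0.25/(log₁₀[0.00835/3.7 + 5.74/3.145e+04^0.9])² = 0.25/(log₁₀[0.00226 + 0.000514])² = 0.25/(-2.558)² = 0.03822.
Darcy-Weisbach: ΔP = f(L/D)(ρV²/2) = 0.03822·(27.9/0.0671)·(816·1.08²/2) = 0.03822·415.8·475.9 = 7563 Pa.
Head loss h_f = ΔP/(ρg) = 7563/(816·9.81) = 0.945 m.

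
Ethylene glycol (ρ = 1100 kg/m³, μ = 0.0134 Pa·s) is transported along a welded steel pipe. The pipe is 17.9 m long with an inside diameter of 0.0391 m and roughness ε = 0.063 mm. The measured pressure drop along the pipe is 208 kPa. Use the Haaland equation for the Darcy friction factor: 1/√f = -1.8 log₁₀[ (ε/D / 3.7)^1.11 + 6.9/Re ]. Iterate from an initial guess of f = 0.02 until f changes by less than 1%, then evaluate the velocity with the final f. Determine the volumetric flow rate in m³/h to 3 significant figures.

Rearranging Darcy-Weisbach: V = √(2·ΔP·D/(f·L·ρ)). With ε/D = 6.3e-05/0.0391 = 0.00161, iterate starting from f = 0.02:
  f = 0.02 → V = √(2·2.08e+05·0.0391/(0.02·17.9·1100)) = 6.427 m/s; Re = ρVD/μ = 2.063e+04; f → 0.02862
  f = 0.02862 → V = 5.372 m/s; Re = 1.724e+04; f → 0.02955
  f = 0.02955 → V = 5.288 m/s; Re = 1.697e+04; f → 0.02963
Converged (Δf/f < 1%). With the final f = 0.02963: V = √(2·2.08e+05·0.0391/(0.02963·17.9·1100)) = 5.28 m/s.
Q = V·A = 5.28·(π/4·0.0391²) = 0.00634 m³/s = 22.8 m³/h.

Q ≈ 22.8 m³/h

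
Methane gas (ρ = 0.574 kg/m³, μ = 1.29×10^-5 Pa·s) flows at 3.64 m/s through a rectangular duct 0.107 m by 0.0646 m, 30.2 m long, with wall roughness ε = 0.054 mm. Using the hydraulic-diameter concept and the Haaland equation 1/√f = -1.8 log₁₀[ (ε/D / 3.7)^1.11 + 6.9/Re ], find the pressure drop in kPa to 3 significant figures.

ΔP ≈ 0.0424 kPa

Hydraulic diameter D_h = 4A/P = 4·(0.107·0.0646)/(2·(0.107+0.0646)) = 0.02765/0.3432 = 0.08056 m.
Re = ρVD_h/μ = 0.574·3.64·0.08056/1.29e-05 = 1.305e+04.
ε/D_h = 5.4e-05/0.08056 = 0.00067; Haaland gives 1/√f = -1.8 log₁₀[7.02e-05+0.000529] = 5.801, so f = 0.02972.
ΔP = f(L/D_h)(ρV²/2) = 0.02972·30.2/0.08056·3.803 = 42.37 Pa.
ΔP = 0.0424 kPa.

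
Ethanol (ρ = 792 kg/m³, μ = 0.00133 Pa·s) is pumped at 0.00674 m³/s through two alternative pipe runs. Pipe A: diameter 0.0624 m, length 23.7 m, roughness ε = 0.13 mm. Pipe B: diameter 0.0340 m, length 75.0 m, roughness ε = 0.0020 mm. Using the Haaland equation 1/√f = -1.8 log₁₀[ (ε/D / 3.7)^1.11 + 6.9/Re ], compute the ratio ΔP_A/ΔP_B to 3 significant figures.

Pipe A: V = Q/A = 0.00674/0.003058 = 2.204 m/s; Re = 8.19e+04; ε/D = 0.00208; Haaland → f = 0.02549; ΔP_A = f(L/D)(ρV²/2) = 1.862e+04 Pa.
Pipe B: V = Q/A = 0.00674/0.0009079 = 7.424 m/s; Re = 1.503e+05; ε/D = 5.88e-05; Haaland → f = 0.01673; ΔP_B = f(L/D)(ρV²/2) = 8.052e+05 Pa.
ΔP_A/ΔP_B = 1.862e+04/8.052e+05 = 0.0231.

ΔP_A/ΔP_B ≈ 0.0231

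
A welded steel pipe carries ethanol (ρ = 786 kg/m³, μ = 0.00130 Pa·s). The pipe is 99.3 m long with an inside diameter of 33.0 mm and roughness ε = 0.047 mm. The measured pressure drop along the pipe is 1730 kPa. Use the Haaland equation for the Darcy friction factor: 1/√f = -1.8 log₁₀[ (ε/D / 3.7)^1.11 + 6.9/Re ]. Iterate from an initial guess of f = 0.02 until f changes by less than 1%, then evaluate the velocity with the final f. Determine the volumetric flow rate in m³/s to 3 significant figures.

Q ≈ 0.00687 m³/s

Rearranging Darcy-Weisbach: V = √(2·ΔP·D/(f·L·ρ)). With ε/D = 4.7e-05/0.033 = 0.00142, iterate starting from f = 0.02:
  f = 0.02 → V = √(2·1.73e+06·0.033/(0.02·99.3·786)) = 8.553 m/s; Re = ρVD/μ = 1.706e+05; f → 0.02262
  f = 0.02262 → V = 8.041 m/s; Re = 1.604e+05; f → 0.02269
Converged (Δf/f < 1%). With the final f = 0.02269: V = √(2·1.73e+06·0.033/(0.02269·99.3·786)) = 8.029 m/s.
Q = V·A = 8.029·(π/4·0.033²) = 0.006867 m³/s = 0.00687 m³/s.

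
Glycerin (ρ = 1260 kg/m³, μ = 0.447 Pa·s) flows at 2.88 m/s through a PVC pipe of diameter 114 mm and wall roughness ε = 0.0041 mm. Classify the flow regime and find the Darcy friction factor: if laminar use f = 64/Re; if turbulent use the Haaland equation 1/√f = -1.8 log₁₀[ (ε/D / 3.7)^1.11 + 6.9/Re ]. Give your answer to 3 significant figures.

Re = ρVD/μ = 1260·2.88·0.114/0.447 = 925.5.
Re < 2300 → laminar, so f = 64/Re = 0.06915 (roughness is irrelevant in laminar flow).

f ≈ 0.0692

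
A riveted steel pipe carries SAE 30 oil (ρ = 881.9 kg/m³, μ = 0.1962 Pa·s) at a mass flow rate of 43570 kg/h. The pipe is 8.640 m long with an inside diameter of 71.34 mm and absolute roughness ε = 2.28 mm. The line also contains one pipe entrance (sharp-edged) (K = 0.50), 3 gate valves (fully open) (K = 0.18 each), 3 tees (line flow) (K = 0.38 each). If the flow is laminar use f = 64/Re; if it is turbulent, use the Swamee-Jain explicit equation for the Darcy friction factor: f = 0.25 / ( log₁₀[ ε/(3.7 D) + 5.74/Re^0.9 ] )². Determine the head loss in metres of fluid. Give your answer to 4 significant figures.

ṁ = 43570 kg/h = 43570/3600 = 12.1 kg/s.
A = πD²/4 = π(0.07134)²/4 = 0.003997 m²; mean velocity V = ṁ/(ρA) = 12.1/(881.9 · 0.003997) = 3.433 m/s.
Reynolds number Re = ρVD/μ = 881.9 · 3.433 · 0.07134 / 0.196 = 1101.
Re < 2300 → laminar flow, so f = 64/Re = 64/1101 = 0.05813 (the turbulent correlation is not needed).
Total minor-loss coefficient ΣK = 1·0.5 + 3·0.18 + 3·0.38 = 2.18.
ΔP = [f·L/D + ΣK]·(ρV²/2) = [0.05813·8.64/0.07134 + 2.18]·(881.9·3.433²/2) = [7.04 + 2.18]·5198 = 4.792e+04 Pa.
Head loss h_f = ΔP/(ρg) = 4.792e+04/(881.9·9.81) = 5.539 m.

h_f ≈ 5.539 m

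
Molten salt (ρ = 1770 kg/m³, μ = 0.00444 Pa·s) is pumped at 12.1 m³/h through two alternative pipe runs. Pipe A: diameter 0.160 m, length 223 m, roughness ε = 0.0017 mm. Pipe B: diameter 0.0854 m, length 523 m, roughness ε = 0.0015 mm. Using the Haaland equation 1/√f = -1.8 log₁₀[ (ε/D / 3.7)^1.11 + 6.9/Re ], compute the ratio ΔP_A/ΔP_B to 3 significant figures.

ΔP_A/ΔP_B ≈ 0.0218

Pipe A: V = Q/A = 0.003361/0.02011 = 0.1672 m/s; Re = 1.066e+04; ε/D = 1.06e-05; Haaland → f = 0.03036; ΔP_A = f(L/D)(ρV²/2) = 1046 Pa.
Pipe B: V = Q/A = 0.003361/0.005728 = 0.5868 m/s; Re = 1.998e+04; ε/D = 1.76e-05; Haaland → f = 0.02578; ΔP_B = f(L/D)(ρV²/2) = 4.811e+04 Pa.
ΔP_A/ΔP_B = 1046/4.811e+04 = 0.0218.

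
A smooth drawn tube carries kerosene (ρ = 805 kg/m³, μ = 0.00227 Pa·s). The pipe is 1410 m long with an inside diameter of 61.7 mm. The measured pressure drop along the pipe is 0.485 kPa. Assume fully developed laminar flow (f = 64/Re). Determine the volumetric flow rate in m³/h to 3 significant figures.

For laminar flow, f = 64/Re with Re = ρVD/μ, so Darcy-Weisbach reduces to ΔP = 32μLV/D². Solving for V: V = ΔP·D²/(32μL) = 485·(0.0617)²/(32·0.00227·1410) = 0.01803 m/s.
Check: Re = ρVD/μ = 805·0.01803·0.0617/0.00227 = 394.4 < 2300, so the laminar assumption holds.
Q = V·A = 0.01803·(π/4·0.0617²) = 5.39e-05 m³/s = 0.194 m³/h.

Q ≈ 0.194 m³/h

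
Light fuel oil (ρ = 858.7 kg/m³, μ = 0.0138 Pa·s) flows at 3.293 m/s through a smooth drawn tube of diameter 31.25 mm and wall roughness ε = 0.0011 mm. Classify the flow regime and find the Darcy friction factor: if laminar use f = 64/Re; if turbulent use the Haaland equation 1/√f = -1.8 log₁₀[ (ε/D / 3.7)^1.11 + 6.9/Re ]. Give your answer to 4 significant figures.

f ≈ 0.03507

Re = ρVD/μ = 858.7·3.293·0.03125/0.0138 = 6403.
Re > 4000 → turbulent. ε/D = 1.1e-06/0.03125 = 3.52e-05; Haaland: 1/√f = -1.8 log₁₀[2.67e-06 + 0.00108] = 5.34, so f = 0.03507.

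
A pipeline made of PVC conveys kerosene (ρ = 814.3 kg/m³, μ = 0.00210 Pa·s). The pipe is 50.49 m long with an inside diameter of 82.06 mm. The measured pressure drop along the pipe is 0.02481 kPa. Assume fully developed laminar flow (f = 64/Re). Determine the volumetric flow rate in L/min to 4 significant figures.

For laminar flow, f = 64/Re with Re = ρVD/μ, so Darcy-Weisbach reduces to ΔP = 32μLV/D². Solving for V: V = ΔP·D²/(32μL) = 24.81·(0.08206)²/(32·0.0021·50.49) = 0.04924 m/s.
Check: Re = ρVD/μ = 814.3·0.04924·0.08206/0.0021 = 1567 < 2300, so the laminar assumption holds.
Q = V·A = 0.04924·(π/4·0.08206²) = 0.0002604 m³/s = 15.62 L/min.

Q ≈ 15.62 L/min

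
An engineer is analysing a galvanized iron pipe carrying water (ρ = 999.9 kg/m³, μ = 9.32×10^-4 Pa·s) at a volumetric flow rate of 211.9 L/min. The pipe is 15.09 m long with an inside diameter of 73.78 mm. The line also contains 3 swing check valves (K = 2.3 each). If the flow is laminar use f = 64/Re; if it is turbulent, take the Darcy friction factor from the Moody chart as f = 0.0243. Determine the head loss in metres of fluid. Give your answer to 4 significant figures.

Q = 211.9 L/min = 211.9/60000 = 0.003532 m³/s.
Cross-sectional area A = πD²/4 = π(0.07378)²/4 = 0.004275 m²; mean velocity V = Q/A = 0.003532/0.004275 = 0.8261 m/s.
Reynolds number Re = ρVD/μ = 999.9 · 0.8261 · 0.07378 / 0.000932 = 6.539e+04.
Re > 4000 → turbulent; use the Moody-chart value f = 0.0243.
Total minor-loss coefficient ΣK = 3·2.3 = 6.9.
ΔP = [f·L/D + ΣK]·(ρV²/2) = [0.0243·15.09/0.07378 + 6.9]·(999.9·0.8261²/2) = [4.97 + 6.9]·341.2 = 4050 Pa.
Head loss h_f = ΔP/(ρg) = 4050/(999.9·9.81) = 0.4128 m.

h_f ≈ 0.4128 m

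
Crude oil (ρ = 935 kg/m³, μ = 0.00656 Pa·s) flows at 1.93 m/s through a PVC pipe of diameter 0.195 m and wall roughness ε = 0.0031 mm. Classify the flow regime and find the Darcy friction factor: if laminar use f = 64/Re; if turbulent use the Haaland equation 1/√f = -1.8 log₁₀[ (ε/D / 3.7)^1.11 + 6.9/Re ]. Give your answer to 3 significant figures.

f ≈ 0.0204

Re = ρVD/μ = 935·1.93·0.195/0.00656 = 5.364e+04.
Re > 4000 → turbulent. ε/D = 3.1e-06/0.195 = 1.59e-05; Haaland: 1/√f = -1.8 log₁₀[1.1e-06 + 0.000129] = 6.996, so f = 0.02043.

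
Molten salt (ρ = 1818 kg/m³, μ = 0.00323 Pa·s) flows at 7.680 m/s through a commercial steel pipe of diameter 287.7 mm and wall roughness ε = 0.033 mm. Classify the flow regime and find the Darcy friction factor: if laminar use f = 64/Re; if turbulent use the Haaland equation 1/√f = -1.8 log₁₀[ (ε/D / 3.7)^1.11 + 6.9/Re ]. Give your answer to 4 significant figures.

f ≈ 0.01333

Re = ρVD/μ = 1818·7.68·0.2877/0.00323 = 1.244e+06.
Re > 4000 → turbulent. ε/D = 3.3e-05/0.2877 = 0.000115; Haaland: 1/√f = -1.8 log₁₀[9.9e-06 + 5.55e-06] = 8.66, so f = 0.01333.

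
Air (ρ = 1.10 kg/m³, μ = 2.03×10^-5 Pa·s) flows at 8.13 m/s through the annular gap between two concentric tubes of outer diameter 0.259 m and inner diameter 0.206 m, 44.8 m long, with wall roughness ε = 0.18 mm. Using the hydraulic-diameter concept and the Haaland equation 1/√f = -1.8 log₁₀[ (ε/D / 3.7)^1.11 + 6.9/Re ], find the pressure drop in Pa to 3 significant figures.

ΔP ≈ 961 Pa

Hydraulic diameter D_h = 4A/P = D_o - D_i = 0.259 - 0.206 = 0.053 m.
Re = ρVD_h/μ = 1.1·8.13·0.053/2.03e-05 = 2.335e+04.
ε/D_h = 0.00018/0.053 = 0.0034; Haaland gives 1/√f = -1.8 log₁₀[0.000425+0.000296] = 5.656, so f = 0.03126.
ΔP = f(L/D_h)(ρV²/2) = 0.03126·44.8/0.053·36.35 = 960.6 Pa.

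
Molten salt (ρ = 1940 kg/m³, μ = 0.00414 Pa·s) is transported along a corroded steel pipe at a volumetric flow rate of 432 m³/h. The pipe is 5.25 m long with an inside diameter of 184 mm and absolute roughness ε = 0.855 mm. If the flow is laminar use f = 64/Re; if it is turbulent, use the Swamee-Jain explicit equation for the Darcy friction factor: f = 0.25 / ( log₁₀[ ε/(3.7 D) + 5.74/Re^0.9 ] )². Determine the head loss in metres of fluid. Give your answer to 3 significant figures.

Q = 432 m³/h = 432/3600 = 0.12 m³/s.
Cross-sectional area A = πD²/4 = π(0.184)²/4 = 0.02659 m²; mean velocity V = Q/A = 0.12/0.02659 = 4.513 m/s.
Reynolds number Re = ρVD/μ = 1940 · 4.513 · 0.184 / 0.00414 = 3.891e+05.
Re > 4000 → turbulent. Relative roughness ε/D = 0.000855/0.184 = 0.00465. Swamee-Jain: f = 0.25/(log₁₀[0.00465/3.7 + 5.74/3.891e+05^0.9])² = 0.25/(log₁₀[0.00126 + 5.34e-05])² = 0.25/(-2.883)² = 0.03008.
Darcy-Weisbach: ΔP = f(L/D)(ρV²/2) = 0.03008·(5.25/0.184)·(1940·4.513²/2) = 0.03008·28.53·1.976e+04 = 1.695e+04 Pa.
Head loss h_f = ΔP/(ρg) = 1.695e+04/(1940·9.81) = 0.891 m.

h_f ≈ 0.891 m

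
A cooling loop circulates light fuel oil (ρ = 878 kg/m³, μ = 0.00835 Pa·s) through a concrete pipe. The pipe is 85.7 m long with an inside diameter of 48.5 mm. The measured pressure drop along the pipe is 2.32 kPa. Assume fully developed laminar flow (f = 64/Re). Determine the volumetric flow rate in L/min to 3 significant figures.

Q ≈ 26.4 L/min

For laminar flow, f = 64/Re with Re = ρVD/μ, so Darcy-Weisbach reduces to ΔP = 32μLV/D². Solving for V: V = ΔP·D²/(32μL) = 2320·(0.0485)²/(32·0.00835·85.7) = 0.2383 m/s.
Check: Re = ρVD/μ = 878·0.2383·0.0485/0.00835 = 1215 < 2300, so the laminar assumption holds.
Q = V·A = 0.2383·(π/4·0.0485²) = 0.0004403 m³/s = 26.4 L/min.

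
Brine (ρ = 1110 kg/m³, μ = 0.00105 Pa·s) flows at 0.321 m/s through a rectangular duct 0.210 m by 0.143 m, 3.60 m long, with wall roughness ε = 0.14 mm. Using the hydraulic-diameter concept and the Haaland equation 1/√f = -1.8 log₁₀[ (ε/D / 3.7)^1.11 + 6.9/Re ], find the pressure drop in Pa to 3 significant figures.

Hydraulic diameter D_h = 4A/P = 4·(0.21·0.143)/(2·(0.21+0.143)) = 0.1201/0.706 = 0.1701 m.
Re = ρVD_h/μ = 1110·0.321·0.1701/0.00105 = 5.774e+04.
ε/D_h = 0.00014/0.1701 = 0.000823; Haaland gives 1/√f = -1.8 log₁₀[8.82e-05+0.00012] = 6.629, so f = 0.02276.
ΔP = f(L/D_h)(ρV²/2) = 0.02276·3.6/0.1701·57.19 = 27.54 Pa.

ΔP ≈ 27.5 Pa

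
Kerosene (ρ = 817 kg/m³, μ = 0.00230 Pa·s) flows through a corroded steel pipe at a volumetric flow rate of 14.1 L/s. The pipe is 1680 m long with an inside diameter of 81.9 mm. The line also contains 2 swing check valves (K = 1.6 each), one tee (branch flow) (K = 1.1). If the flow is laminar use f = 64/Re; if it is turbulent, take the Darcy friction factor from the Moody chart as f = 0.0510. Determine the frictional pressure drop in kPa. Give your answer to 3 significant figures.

Q = 14.1 L/s = 14.1/1000 = 0.0141 m³/s.
Cross-sectional area A = πD²/4 = π(0.0819)²/4 = 0.005268 m²; mean velocity V = Q/A = 0.0141/0.005268 = 2.676 m/s.
Reynolds number Re = ρVD/μ = 817 · 2.676 · 0.0819 / 0.0023 = 7.786e+04.
Re > 4000 → turbulent; use the Moody-chart value f = 0.0510.
Total minor-loss coefficient ΣK = 2·1.6 + 1·1.1 = 4.3.
ΔP = [f·L/D + ΣK]·(ρV²/2) = [0.051·1680/0.0819 + 4.3]·(817·2.676²/2) = [1046 + 4.3]·2926 = 3.074e+06 Pa.
ΔP = 3.074e+06 Pa = 3070 kPa.

ΔP ≈ 3070 kPa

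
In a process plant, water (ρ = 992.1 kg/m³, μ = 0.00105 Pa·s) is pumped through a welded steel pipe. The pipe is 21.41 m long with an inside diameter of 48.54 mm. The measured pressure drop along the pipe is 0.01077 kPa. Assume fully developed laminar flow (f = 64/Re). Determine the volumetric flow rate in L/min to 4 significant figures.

Q ≈ 3.917 L/min

For laminar flow, f = 64/Re with Re = ρVD/μ, so Darcy-Weisbach reduces to ΔP = 32μLV/D². Solving for V: V = ΔP·D²/(32μL) = 10.77·(0.04854)²/(32·0.00105·21.41) = 0.03527 m/s.
Check: Re = ρVD/μ = 992.1·0.03527·0.04854/0.00105 = 1618 < 2300, so the laminar assumption holds.
Q = V·A = 0.03527·(π/4·0.04854²) = 6.528e-05 m³/s = 3.917 L/min.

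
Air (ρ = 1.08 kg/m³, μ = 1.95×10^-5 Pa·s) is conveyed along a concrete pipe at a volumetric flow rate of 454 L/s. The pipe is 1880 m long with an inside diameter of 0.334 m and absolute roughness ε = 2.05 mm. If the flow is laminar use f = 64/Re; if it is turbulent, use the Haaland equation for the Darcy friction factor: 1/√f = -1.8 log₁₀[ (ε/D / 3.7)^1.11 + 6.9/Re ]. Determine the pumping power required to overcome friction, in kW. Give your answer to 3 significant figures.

P ≈ 1.23 kW

Q = 454 L/s = 454/1000 = 0.454 m³/s.
Cross-sectional area A = πD²/4 = π(0.334)²/4 = 0.08762 m²; mean velocity V = Q/A = 0.454/0.08762 = 5.182 m/s.
Reynolds number Re = ρVD/μ = 1.08 · 5.182 · 0.334 / 1.95e-05 = 9.585e+04.
Re > 4000 → turbulent. Relative roughness ε/D = 0.00205/0.334 = 0.00614. Haaland: 1/√f = -1.8 log₁₀[(0.00614/3.7)^1.11 + 6.9/9.585e+04] = -1.8 log₁₀[0.00082 + 7.2e-05] = 5.489, so f = 0.03319.
Darcy-Weisbach: ΔP = f(L/D)(ρV²/2) = 0.03319·(1880/0.334)·(1.08·5.182²/2) = 0.03319·5629·14.5 = 2709 Pa.
Pumping power P = QΔP = 0.454·2709 = 1230 W = 1.23 kW.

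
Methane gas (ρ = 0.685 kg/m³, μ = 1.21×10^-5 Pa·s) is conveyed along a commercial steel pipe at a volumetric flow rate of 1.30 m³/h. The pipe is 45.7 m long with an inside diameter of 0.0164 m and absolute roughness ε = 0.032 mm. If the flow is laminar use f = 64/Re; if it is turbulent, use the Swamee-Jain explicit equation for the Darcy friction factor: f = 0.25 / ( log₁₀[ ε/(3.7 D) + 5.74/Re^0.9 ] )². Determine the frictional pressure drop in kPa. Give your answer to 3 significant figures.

ΔP ≈ 0.112 kPa

Q = 1.30 m³/h = 1.30/3600 = 0.0003611 m³/s.
Cross-sectional area A = πD²/4 = π(0.0164)²/4 = 0.0002112 m²; mean velocity V = Q/A = 0.0003611/0.0002112 = 1.709 m/s.
Reynolds number Re = ρVD/μ = 0.685 · 1.709 · 0.0164 / 1.21e-05 = 1587.
Re < 2300 → laminar flow, so f = 64/Re = 64/1587 = 0.04032 (the turbulent correlation is not needed).
Darcy-Weisbach: ΔP = f(L/D)(ρV²/2) = 0.04032·(45.7/0.0164)·(0.685·1.709²/2) = 0.04032·2787·1.001 = 112.5 Pa.
ΔP = 112.5 Pa = 0.112 kPa.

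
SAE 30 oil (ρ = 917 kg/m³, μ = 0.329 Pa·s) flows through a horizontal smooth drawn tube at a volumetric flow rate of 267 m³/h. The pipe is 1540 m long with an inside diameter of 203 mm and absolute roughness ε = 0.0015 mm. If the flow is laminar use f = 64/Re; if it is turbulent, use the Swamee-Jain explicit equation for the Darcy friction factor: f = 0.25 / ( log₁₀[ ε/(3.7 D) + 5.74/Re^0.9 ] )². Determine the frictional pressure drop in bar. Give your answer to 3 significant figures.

Q = 267 m³/h = 267/3600 = 0.07417 m³/s.
Cross-sectional area A = πD²/4 = π(0.203)²/4 = 0.03237 m²; mean velocity V = Q/A = 0.07417/0.03237 = 2.292 m/s.
Reynolds number Re = ρVD/μ = 917 · 2.292 · 0.203 / 0.329 = 1297.
Re < 2300 → laminar flow, so f = 64/Re = 64/1297 = 0.04936 (the turbulent correlation is not needed).
Darcy-Weisbach: ΔP = f(L/D)(ρV²/2) = 0.04936·(1540/0.203)·(917·2.292²/2) = 0.04936·7586·2408 = 9.016e+05 Pa.
ΔP = 9.016e+05 Pa = 9.02 bar.

ΔP ≈ 9.02 bar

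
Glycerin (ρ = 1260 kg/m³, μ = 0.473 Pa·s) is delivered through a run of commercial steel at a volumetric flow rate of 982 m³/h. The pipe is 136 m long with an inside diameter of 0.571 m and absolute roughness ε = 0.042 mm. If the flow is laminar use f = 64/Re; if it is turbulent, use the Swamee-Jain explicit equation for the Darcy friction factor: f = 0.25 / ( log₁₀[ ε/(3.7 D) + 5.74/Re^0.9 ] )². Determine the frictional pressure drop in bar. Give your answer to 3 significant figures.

Q = 982 m³/h = 982/3600 = 0.2728 m³/s.
Cross-sectional area A = πD²/4 = π(0.571)²/4 = 0.2561 m²; mean velocity V = Q/A = 0.2728/0.2561 = 1.065 m/s.
Reynolds number Re = ρVD/μ = 1260 · 1.065 · 0.571 / 0.473 = 1620.
Re < 2300 → laminar flow, so f = 64/Re = 64/1620 = 0.0395 (the turbulent correlation is not needed).
Darcy-Weisbach: ΔP = f(L/D)(ρV²/2) = 0.0395·(136/0.571)·(1260·1.065²/2) = 0.0395·238.2·714.9 = 6726 Pa.
ΔP = 6726 Pa = 0.0673 bar.

ΔP ≈ 0.0673 bar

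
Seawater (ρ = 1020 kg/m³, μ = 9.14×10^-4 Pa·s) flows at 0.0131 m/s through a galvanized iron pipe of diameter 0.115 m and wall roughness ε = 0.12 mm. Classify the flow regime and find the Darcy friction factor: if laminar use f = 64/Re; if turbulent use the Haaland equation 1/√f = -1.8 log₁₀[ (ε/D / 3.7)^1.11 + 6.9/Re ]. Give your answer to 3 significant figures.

Re = ρVD/μ = 1020·0.0131·0.115/0.000914 = 1681.
Re < 2300 → laminar, so f = 64/Re = 0.03807 (roughness is irrelevant in laminar flow).

f ≈ 0.0381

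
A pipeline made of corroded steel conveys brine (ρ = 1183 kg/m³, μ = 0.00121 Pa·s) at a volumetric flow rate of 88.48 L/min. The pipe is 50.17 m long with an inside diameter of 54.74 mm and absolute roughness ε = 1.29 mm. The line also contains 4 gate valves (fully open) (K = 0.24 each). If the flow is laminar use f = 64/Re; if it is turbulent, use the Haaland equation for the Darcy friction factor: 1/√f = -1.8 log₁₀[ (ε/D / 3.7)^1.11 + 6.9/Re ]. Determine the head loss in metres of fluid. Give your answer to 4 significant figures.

h_f ≈ 0.9909 m

Q = 88.48 L/min = 88.48/60000 = 0.001475 m³/s.
Cross-sectional area A = πD²/4 = π(0.05474)²/4 = 0.002353 m²; mean velocity V = Q/A = 0.001475/0.002353 = 0.6266 m/s.
Reynolds number Re = ρVD/μ = 1183 · 0.6266 · 0.05474 / 0.00121 = 3.354e+04.
Re > 4000 → turbulent. Relative roughness ε/D = 0.00129/0.05474 = 0.0236. Haaland: 1/√f = -1.8 log₁₀[(0.0236/3.7)^1.11 + 6.9/3.354e+04] = -1.8 log₁₀[0.00365 + 0.000206] = 4.345, so f = 0.05298.
Total minor-loss coefficient ΣK = 4·0.24 = 0.96.
ΔP = [f·L/D + ΣK]·(ρV²/2) = [0.05298·50.17/0.05474 + 0.96]·(1183·0.6266²/2) = [48.56 + 0.96]·232.2 = 1.15e+04 Pa.
Head loss h_f = ΔP/(ρg) = 1.15e+04/(1183·9.81) = 0.9909 m.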